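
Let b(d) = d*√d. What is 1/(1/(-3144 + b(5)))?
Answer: -3144 + 5*√5 ≈ -3132.8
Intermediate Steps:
b(d) = d^(3/2)
1/(1/(-3144 + b(5))) = 1/(1/(-3144 + 5^(3/2))) = 1/(1/(-3144 + 5*√5)) = -3144 + 5*√5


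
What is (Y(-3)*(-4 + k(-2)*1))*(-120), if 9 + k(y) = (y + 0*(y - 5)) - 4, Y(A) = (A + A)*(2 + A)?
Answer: 13680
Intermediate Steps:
Y(A) = 2*A*(2 + A) (Y(A) = (2*A)*(2 + A) = 2*A*(2 + A))
k(y) = -13 + y (k(y) = -9 + ((y + 0*(y - 5)) - 4) = -9 + ((y + 0*(-5 + y)) - 4) = -9 + ((y + 0) - 4) = -9 + (y - 4) = -9 + (-4 + y) = -13 + y)
(Y(-3)*(-4 + k(-2)*1))*(-120) = ((2*(-3)*(2 - 3))*(-4 + (-13 - 2)*1))*(-120) = ((2*(-3)*(-1))*(-4 - 15*1))*(-120) = (6*(-4 - 15))*(-120) = (6*(-19))*(-120) = -114*(-120) = 13680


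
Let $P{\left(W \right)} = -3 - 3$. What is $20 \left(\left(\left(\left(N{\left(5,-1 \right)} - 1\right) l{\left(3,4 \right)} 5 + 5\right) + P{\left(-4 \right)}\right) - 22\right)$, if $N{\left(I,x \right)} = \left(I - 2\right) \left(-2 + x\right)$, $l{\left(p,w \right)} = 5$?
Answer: $-5460$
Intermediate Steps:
$N{\left(I,x \right)} = \left(-2 + I\right) \left(-2 + x\right)$
$P{\left(W \right)} = -6$
$20 \left(\left(\left(\left(N{\left(5,-1 \right)} - 1\right) l{\left(3,4 \right)} 5 + 5\right) + P{\left(-4 \right)}\right) - 22\right) = 20 \left(\left(\left(\left(\left(4 - 10 - -2 + 5 \left(-1\right)\right) - 1\right) 5 \cdot 5 + 5\right) - 6\right) - 22\right) = 20 \left(\left(\left(\left(\left(4 - 10 + 2 - 5\right) - 1\right) 5 \cdot 5 + 5\right) - 6\right) - 22\right) = 20 \left(\left(\left(\left(-9 - 1\right) 5 \cdot 5 + 5\right) - 6\right) - 22\right) = 20 \left(\left(\left(\left(-10\right) 5 \cdot 5 + 5\right) - 6\right) - 22\right) = 20 \left(\left(\left(\left(-50\right) 5 + 5\right) - 6\right) - 22\right) = 20 \left(\left(\left(-250 + 5\right) - 6\right) - 22\right) = 20 \left(\left(-245 - 6\right) - 22\right) = 20 \left(-251 - 22\right) = 20 \left(-273\right) = -5460$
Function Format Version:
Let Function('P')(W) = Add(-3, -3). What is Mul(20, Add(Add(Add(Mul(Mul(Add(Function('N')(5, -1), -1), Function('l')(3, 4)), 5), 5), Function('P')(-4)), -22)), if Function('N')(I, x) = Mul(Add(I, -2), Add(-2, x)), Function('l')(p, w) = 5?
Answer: -5460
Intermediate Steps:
Function('N')(I, x) = Mul(Add(-2, I), Add(-2, x))
Function('P')(W) = -6
Mul(20, Add(Add(Add(Mul(Mul(Add(Function('N')(5, -1), -1), Function('l')(3, 4)), 5), 5), Function('P')(-4)), -22)) = Mul(20, Add(Add(Add(Mul(Mul(Add(Add(4, Mul(-2, 5), Mul(-2, -1), Mul(5, -1)), -1), 5), 5), 5), -6), -22)) = Mul(20, Add(Add(Add(Mul(Mul(Add(Add(4, -10, 2, -5), -1), 5), 5), 5), -6), -22)) = Mul(20, Add(Add(Add(Mul(Mul(Add(-9, -1), 5), 5), 5), -6), -22)) = Mul(20, Add(Add(Add(Mul(Mul(-10, 5), 5), 5), -6), -22)) = Mul(20, Add(Add(Add(Mul(-50, 5), 5), -6), -22)) = Mul(20, Add(Add(Add(-250, 5), -6), -22)) = Mul(20, Add(Add(-245, -6), -22)) = Mul(20, Add(-251, -22)) = Mul(20, -273) = -5460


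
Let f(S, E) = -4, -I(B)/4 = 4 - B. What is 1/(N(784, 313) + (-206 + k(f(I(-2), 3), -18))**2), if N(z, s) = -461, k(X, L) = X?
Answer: 1/43639 ≈ 2.2915e-5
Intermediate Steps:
I(B) = -16 + 4*B (I(B) = -4*(4 - B) = -16 + 4*B)
1/(N(784, 313) + (-206 + k(f(I(-2), 3), -18))**2) = 1/(-461 + (-206 - 4)**2) = 1/(-461 + (-210)**2) = 1/(-461 + 44100) = 1/43639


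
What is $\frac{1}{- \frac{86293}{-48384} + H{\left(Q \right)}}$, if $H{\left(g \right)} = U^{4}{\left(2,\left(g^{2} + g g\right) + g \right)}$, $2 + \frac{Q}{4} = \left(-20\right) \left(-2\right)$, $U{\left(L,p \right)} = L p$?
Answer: $\frac{48384}{3575983129992930263126293} \approx 1.353 \cdot 10^{-20}$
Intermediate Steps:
$Q = 152$ ($Q = -8 + 4 \left(\left(-20\right) \left(-2\right)\right) = -8 + 4 \cdot 40 = -8 + 160 = 152$)
$H{\left(g \right)} = \left(2 g + 4 g^{2}\right)^{4}$ ($H{\left(g \right)} = \left(2 \left(\left(g^{2} + g g\right) + g\right)\right)^{4} = \left(2 \left(\left(g^{2} + g^{2}\right) + g\right)\right)^{4} = \left(2 \left(2 g^{2} + g\right)\right)^{4} = \left(2 \left(g + 2 g^{2}\right)\right)^{4} = \left(2 g + 4 g^{2}\right)^{4}$)
$\frac{1}{- \frac{86293}{-48384} + H{\left(Q \right)}} = \frac{1}{- \frac{86293}{-48384} + 16 \cdot 152^{4} \left(1 + 2 \cdot 152\right)^{4}} = \frac{1}{\left(-86293\right) \left(- \frac{1}{48384}\right) + 16 \cdot 533794816 \left(1 + 304\right)^{4}} = \frac{1}{\frac{86293}{48384} + 16 \cdot 533794816 \cdot 305^{4}} = \frac{1}{\frac{86293}{48384} + 16 \cdot 533794816 \cdot 8653650625} = \frac{1}{\frac{86293}{48384} + 73908381489602560000} = \frac{1}{\frac{3575983129992930263126293}{48384}} = \frac{48384}{3575983129992930263126293}$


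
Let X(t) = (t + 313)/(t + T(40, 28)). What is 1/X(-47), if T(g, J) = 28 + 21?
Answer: 1/133 ≈ 0.0075188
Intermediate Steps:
T(g, J) = 49
X(t) = (313 + t)/(49 + t) (X(t) = (t + 313)/(t + 49) = (313 + t)/(49 + t))
1/X(-47) = 1/((313 - 47)/(49 - 47)) = 1/(266/2) = 1/((1/2)*266) = 1/133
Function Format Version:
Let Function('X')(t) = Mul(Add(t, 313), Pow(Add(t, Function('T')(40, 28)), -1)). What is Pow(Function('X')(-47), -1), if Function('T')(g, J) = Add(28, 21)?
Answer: Rational(1, 133) ≈ 0.0075188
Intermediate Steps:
Function('T')(g, J) = 49
Function('X')(t) = Mul(Pow(Add(49, t), -1), Add(313, t)) (Function('X')(t) = Mul(Add(t, 313), Pow(Add(t, 49), -1)) = Mul(Add(313, t), Pow(Add(49, t), -1)) = Mul(Pow(Add(49, t), -1), Add(313, t)))
Pow(Function('X')(-47), -1) = Pow(Mul(Pow(Add(49, -47), -1), Add(313, -47)), -1) = Pow(Mul(Pow(2, -1), 266), -1) = Pow(Mul(Rational(1, 2), 266), -1) = Pow(133, -1) = Rational(1, 133)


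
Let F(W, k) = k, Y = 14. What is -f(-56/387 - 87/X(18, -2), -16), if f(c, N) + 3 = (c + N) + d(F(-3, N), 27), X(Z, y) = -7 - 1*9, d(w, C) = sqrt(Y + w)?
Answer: 84875/6192 - I*sqrt(2) ≈ 13.707 - 1.4142*I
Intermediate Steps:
d(w, C) = sqrt(14 + w)
X(Z, y) = -16 (X(Z, y) = -7 - 9 = -16)
f(c, N) = -3 + N + c + sqrt(14 + N) (f(c, N) = -3 + ((c + N) + sqrt(14 + N)) = -3 + ((N + c) + sqrt(14 + N)) = -3 + (N + c + sqrt(14 + N)) = -3 + N + c + sqrt(14 + N))
-f(-56/387 - 87/X(18, -2), -16) = -(-3 - 16 + (-56/387 - 87/(-16)) + sqrt(14 - 16)) = -(-3 - 16 + (-56*1/387 - 87*(-1/16)) + sqrt(-2)) = -(-3 - 16 + (-56/387 + 87/16) + I*sqrt(2)) = -(-3 - 16 + 32773/6192 + I*sqrt(2)) = -(-84875/6192 + I*sqrt(2)) = 84875/6192 - I*sqrt(2)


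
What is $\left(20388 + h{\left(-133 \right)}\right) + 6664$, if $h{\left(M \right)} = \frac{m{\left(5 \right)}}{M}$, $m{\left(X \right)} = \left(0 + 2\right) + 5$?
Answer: $\frac{513987}{19} \approx 27052.0$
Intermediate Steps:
$m{\left(X \right)} = 7$ ($m{\left(X \right)} = 2 + 5 = 7$)
$h{\left(M \right)} = \frac{7}{M}$
$\left(20388 + h{\left(-133 \right)}\right) + 6664 = \left(20388 + \frac{7}{-133}\right) + 6664 = \left(20388 + 7 \left(- \frac{1}{133}\right)\right) + 6664 = \left(20388 - \frac{1}{19}\right) + 6664 = \frac{387371}{19} + 6664 = \frac{513987}{19}$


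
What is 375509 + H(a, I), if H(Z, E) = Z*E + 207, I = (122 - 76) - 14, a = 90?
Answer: 378596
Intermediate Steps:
I = 32 (I = 46 - 14 = 32)
H(Z, E) = 207 + E*Z (H(Z, E) = E*Z + 207 = 207 + E*Z)
375509 + H(a, I) = 375509 + (207 + 32*90) = 375509 + (207 + 2880) = 375509 + 3087 = 378596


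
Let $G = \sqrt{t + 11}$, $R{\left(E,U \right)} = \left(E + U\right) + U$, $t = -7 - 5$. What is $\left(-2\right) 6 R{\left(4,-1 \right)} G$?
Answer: $- 24 i \approx - 24.0 i$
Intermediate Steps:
$t = -12$
$R{\left(E,U \right)} = E + 2 U$
$G = i$ ($G = \sqrt{-12 + 11} = \sqrt{-1} = i \approx 1.0 i$)
$\left(-2\right) 6 R{\left(4,-1 \right)} G = \left(-2\right) 6 \left(4 + 2 \left(-1\right)\right) i = - 12 \left(4 - 2\right) i = \left(-12\right) 2 i = - 24 i$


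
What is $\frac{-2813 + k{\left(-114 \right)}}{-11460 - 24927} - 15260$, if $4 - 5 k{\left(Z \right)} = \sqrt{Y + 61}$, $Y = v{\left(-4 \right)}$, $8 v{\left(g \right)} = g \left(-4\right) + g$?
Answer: $- \frac{925438013}{60645} + \frac{\sqrt{10}}{72774} \approx -15260.0$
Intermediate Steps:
$v{\left(g \right)} = - \frac{3 g}{8}$ ($v{\left(g \right)} = \frac{g \left(-4\right) + g}{8} = \frac{- 4 g + g}{8} = \frac{\left(-3\right) g}{8} = - \frac{3 g}{8}$)
$Y = \frac{3}{2}$ ($Y = \left(- \frac{3}{8}\right) \left(-4\right) = \frac{3}{2} \approx 1.5$)
$k{\left(Z \right)} = \frac{4}{5} - \frac{\sqrt{10}}{2}$ ($k{\left(Z \right)} = \frac{4}{5} - \frac{\sqrt{\frac{3}{2} + 61}}{5} = \frac{4}{5} - \frac{\sqrt{\frac{125}{2}}}{5} = \frac{4}{5} - \frac{\frac{5}{2} \sqrt{10}}{5} = \frac{4}{5} - \frac{\sqrt{10}}{2}$)
$\frac{-2813 + k{\left(-114 \right)}}{-11460 - 24927} - 15260 = \frac{-2813 + \left(\frac{4}{5} - \frac{\sqrt{10}}{2}\right)}{-11460 - 24927} - 15260 = \frac{- \frac{14061}{5} - \frac{\sqrt{10}}{2}}{-36387} - 15260 = \left(- \frac{14061}{5} - \frac{\sqrt{10}}{2}\right) \left(- \frac{1}{36387}\right) - 15260 = \left(\frac{4687}{60645} + \frac{\sqrt{10}}{72774}\right) - 15260 = - \frac{925438013}{60645} + \frac{\sqrt{10}}{72774}$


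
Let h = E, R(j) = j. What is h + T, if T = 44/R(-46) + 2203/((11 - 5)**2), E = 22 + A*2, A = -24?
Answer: 28349/828 ≈ 34.238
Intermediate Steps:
E = -26 (E = 22 - 24*2 = 22 - 48 = -26)
h = -26
T = 49877/828 (T = 44/(-46) + 2203/((11 - 5)**2) = 44*(-1/46) + 2203/(6**2) = -22/23 + 2203/36 = 49877/828 ≈ 60.238)
h + T = -26 + 49877/828 = 28349/828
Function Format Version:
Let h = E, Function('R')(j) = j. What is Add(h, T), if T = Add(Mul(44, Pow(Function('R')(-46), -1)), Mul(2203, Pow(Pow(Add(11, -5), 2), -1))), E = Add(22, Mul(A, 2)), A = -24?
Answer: Rational(28349, 828) ≈ 34.238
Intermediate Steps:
E = -26 (E = Add(22, Mul(-24, 2)) = Add(22, -48) = -26)
h = -26
T = Rational(49877, 828) (T = Add(Mul(44, Pow(-46, -1)), Mul(2203, Pow(Pow(Add(11, -5), 2), -1))) = Add(Mul(44, Rational(-1, 46)), Mul(2203, Pow(Pow(6, 2), -1))) = Add(Rational(-22, 23), Mul(2203, Pow(36, -1))) = Add(Rational(-22, 23), Mul(2203, Rational(1, 36))) = Add(Rational(-22, 23), Rational(2203, 36)) = Rational(49877, 828) ≈ 60.238)
Add(h, T) = Add(-26, Rational(49877, 828)) = Rational(28349, 828)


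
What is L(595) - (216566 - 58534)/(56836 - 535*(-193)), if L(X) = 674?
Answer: 107743302/160091 ≈ 673.01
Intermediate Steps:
L(595) - (216566 - 58534)/(56836 - 535*(-193)) = 674 - (216566 - 58534)/(56836 - 535*(-193)) = 674 - 158032/(56836 + 103255) = 674 - 158032/160091 = 107743302/160091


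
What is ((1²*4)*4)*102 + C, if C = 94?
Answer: 1726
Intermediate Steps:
((1²*4)*4)*102 + C = ((1²*4)*4)*102 + 94 = ((1*4)*4)*102 + 94 = (4*4)*102 + 94 = 16*102 + 94 = 1632 + 94 = 1726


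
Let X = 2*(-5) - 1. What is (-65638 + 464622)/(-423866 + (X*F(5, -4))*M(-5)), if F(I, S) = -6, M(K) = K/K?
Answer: -49873/52975 ≈ -0.94144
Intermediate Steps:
M(K) = 1
X = -11 (X = -10 - 1 = -11)
(-65638 + 464622)/(-423866 + (X*F(5, -4))*M(-5)) = (-65638 + 464622)/(-423866 - 11*(-6)*1) = 398984/(-423866 + 66*1) = 398984/(-423866 + 66) = 398984/(-423800) = 398984*(-1/423800) = -49873/52975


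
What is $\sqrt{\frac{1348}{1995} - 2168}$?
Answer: $\frac{2 i \sqrt{2156501235}}{1995} \approx 46.555 i$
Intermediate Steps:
$\sqrt{\frac{1348}{1995} - 2168} = \sqrt{- \frac{4323812}{1995}} = \frac{2 i \sqrt{2156501235}}{1995}$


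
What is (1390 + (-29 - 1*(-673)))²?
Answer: 4137156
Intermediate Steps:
(1390 + (-29 - 1*(-673)))² = (1390 + (-29 + 673))² = (1390 + 644)² = 2034² = 4137156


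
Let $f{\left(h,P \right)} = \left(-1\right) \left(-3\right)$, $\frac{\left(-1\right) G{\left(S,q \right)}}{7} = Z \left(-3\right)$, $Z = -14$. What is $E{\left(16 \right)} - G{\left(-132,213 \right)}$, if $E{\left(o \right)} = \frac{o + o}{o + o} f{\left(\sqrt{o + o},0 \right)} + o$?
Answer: $313$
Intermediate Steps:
$G{\left(S,q \right)} = -294$ ($G{\left(S,q \right)} = - 7 \left(\left(-14\right) \left(-3\right)\right) = \left(-7\right) 42 = -294$)
$f{\left(h,P \right)} = 3$
$E{\left(o \right)} = 3 + o$ ($E{\left(o \right)} = \frac{o + o}{o + o} 3 + o = \frac{2 o}{2 o} 3 + o = 2 o \frac{1}{2 o} 3 + o = 1 \cdot 3 + o = 3 + o$)
$E{\left(16 \right)} - G{\left(-132,213 \right)} = \left(3 + 16\right) - -294 = 19 + 294 = 313$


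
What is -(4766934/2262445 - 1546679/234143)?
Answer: 2383131942593/529735659635 ≈ 4.4987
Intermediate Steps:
-(4766934/2262445 - 1546679/234143) = -1*(-2383131942593/529735659635) = 2383131942593/529735659635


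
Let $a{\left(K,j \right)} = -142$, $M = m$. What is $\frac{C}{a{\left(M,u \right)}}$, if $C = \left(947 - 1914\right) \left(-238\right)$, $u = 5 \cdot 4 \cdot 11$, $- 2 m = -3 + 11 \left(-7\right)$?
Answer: $- \frac{115073}{71} \approx -1620.7$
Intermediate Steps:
$m = 40$ ($m = - \frac{-3 + 11 \left(-7\right)}{2} = - \frac{-3 - 77}{2} = \left(- \frac{1}{2}\right) \left(-80\right) = 40$)
$M = 40$
$u = 220$ ($u = 20 \cdot 11 = 220$)
$C = 230146$ ($C = \left(947 - 1914\right) \left(-238\right) = \left(-967\right) \left(-238\right) = 230146$)
$\frac{C}{a{\left(M,u \right)}} = \frac{230146}{-142} = 230146 \left(- \frac{1}{142}\right) = - \frac{115073}{71}$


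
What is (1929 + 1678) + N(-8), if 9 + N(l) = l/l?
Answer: 3599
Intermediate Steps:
N(l) = -8 (N(l) = -9 + l/l = -9 + 1 = -8)
(1929 + 1678) + N(-8) = (1929 + 1678) - 8 = 3607 - 8 = 3599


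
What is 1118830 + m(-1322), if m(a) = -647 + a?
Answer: 1116861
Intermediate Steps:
1118830 + m(-1322) = 1118830 + (-647 - 1322) = 1118830 - 1969 = 1116861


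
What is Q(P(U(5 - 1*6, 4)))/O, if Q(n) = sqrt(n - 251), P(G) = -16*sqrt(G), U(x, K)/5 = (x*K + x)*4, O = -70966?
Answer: -sqrt(-251 - 160*I)/70966 ≈ -6.8062e-5 + 0.00023339*I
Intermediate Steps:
U(x, K) = 20*x + 20*K*x (U(x, K) = 5*((x*K + x)*4) = 5*((K*x + x)*4) = 5*((x + K*x)*4) = 5*(4*x + 4*K*x) = 20*x + 20*K*x)
Q(n) = sqrt(-251 + n)
Q(P(U(5 - 1*6, 4)))/O = sqrt(-251 - 16*2*sqrt(5)*sqrt(1 + 4)*sqrt(5 - 1*6))/(-70966) = sqrt(-251 - 16*10*sqrt(5 - 6))*(-1/70966) = sqrt(-251 - 16*10*I)*(-1/70966) = sqrt(-251 - 160*I)*(-1/70966) = -sqrt(-251 - 160*I)/70966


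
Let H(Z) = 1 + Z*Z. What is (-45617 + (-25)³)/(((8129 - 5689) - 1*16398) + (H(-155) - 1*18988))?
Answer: 30621/4460 ≈ 6.8657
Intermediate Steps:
H(Z) = 1 + Z²
(-45617 + (-25)³)/(((8129 - 5689) - 1*16398) + (H(-155) - 1*18988)) = (-45617 + (-25)³)/(((8129 - 5689) - 1*16398) + ((1 + (-155)²) - 1*18988)) = (-45617 - 15625)/((2440 - 16398) + ((1 + 24025) - 18988)) = -61242/(-13958 + (24026 - 18988)) = -61242/(-13958 + 5038) = -61242/(-8920) = -61242*(-1/8920) = 30621/4460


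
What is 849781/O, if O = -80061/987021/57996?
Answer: -16214747717496132/26687 ≈ -6.0759e+11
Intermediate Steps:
O = -26687/19081089972 (O = -80061*1/987021*(1/57996) = -26687/329007*1/57996 = -26687/19081089972 ≈ -1.3986e-6)
849781/O = 849781/(-26687/19081089972) = 849781*(-19081089972/26687) = -16214747717496132/26687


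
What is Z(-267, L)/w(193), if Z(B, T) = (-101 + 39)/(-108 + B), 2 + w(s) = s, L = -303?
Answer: 62/71625 ≈ 0.00086562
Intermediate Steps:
w(s) = -2 + s
Z(B, T) = -62/(-108 + B)
Z(-267, L)/w(193) = (-62/(-108 - 267))/(-2 + 193) = -62/(-375)/191 = -62*(-1/375)*(1/191) = (62/375)*(1/191) = 62/71625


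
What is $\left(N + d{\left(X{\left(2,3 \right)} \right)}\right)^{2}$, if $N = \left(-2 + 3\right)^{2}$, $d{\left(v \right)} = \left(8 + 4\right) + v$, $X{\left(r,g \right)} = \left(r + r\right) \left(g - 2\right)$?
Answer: $289$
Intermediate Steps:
$X{\left(r,g \right)} = 2 r \left(-2 + g\right)$
$d{\left(v \right)} = 12 + v$
$N = 1$ ($N = 1^{2} = 1$)
$\left(N + d{\left(X{\left(2,3 \right)} \right)}\right)^{2} = \left(1 + \left(12 + 2 \cdot 2 \left(-2 + 3\right)\right)\right)^{2} = \left(1 + \left(12 + 2 \cdot 2 \cdot 1\right)\right)^{2} = \left(1 + \left(12 + 4\right)\right)^{2} = \left(1 + 16\right)^{2} = 17^{2} = 289$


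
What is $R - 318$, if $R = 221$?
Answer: $-97$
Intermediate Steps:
$R - 318 = 221 - 318 = -97$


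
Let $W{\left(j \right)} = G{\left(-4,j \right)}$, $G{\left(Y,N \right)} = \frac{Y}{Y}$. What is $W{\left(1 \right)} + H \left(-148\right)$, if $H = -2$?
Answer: $297$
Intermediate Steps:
$G{\left(Y,N \right)} = 1$
$W{\left(j \right)} = 1$
$W{\left(1 \right)} + H \left(-148\right) = 1 - -296 = 1 + 296 = 297$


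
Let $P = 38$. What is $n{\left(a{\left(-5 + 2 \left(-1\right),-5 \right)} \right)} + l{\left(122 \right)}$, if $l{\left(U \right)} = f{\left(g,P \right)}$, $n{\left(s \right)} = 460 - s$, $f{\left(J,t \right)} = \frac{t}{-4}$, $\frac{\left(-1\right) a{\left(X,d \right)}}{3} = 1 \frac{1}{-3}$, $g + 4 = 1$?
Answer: $\frac{899}{2} \approx 449.5$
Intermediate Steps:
$g = -3$ ($g = -4 + 1 = -3$)
$a{\left(X,d \right)} = 1$ ($a{\left(X,d \right)} = - 3 \cdot 1 \frac{1}{-3} = - 3 \cdot 1 \left(- \frac{1}{3}\right) = \left(-3\right) \left(- \frac{1}{3}\right) = 1$)
$f{\left(J,t \right)} = - \frac{t}{4}$ ($f{\left(J,t \right)} = t \left(- \frac{1}{4}\right) = - \frac{t}{4}$)
$l{\left(U \right)} = - \frac{19}{2}$ ($l{\left(U \right)} = \left(- \frac{1}{4}\right) 38 = - \frac{19}{2}$)
$n{\left(a{\left(-5 + 2 \left(-1\right),-5 \right)} \right)} + l{\left(122 \right)} = \left(460 - 1\right) - \frac{19}{2} = 459 - \frac{19}{2} = \frac{899}{2}$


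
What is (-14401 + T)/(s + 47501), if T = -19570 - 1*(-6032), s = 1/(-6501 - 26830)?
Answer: -931234809/1583255830 ≈ -0.58818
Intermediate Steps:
s = -1/33331 (s = 1/(-33331) = -1/33331 ≈ -3.0002e-5)
T = -13538 (T = -19570 + 6032 = -13538)
(-14401 + T)/(s + 47501) = (-14401 - 13538)/(-1/33331 + 47501) = -27939/1583255830/33331 = -27939*33331/1583255830 = -931234809/1583255830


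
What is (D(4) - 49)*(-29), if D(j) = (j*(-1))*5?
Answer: 2001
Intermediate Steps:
D(j) = -5*j (D(j) = -j*5 = -5*j)
(D(4) - 49)*(-29) = (-5*4 - 49)*(-29) = (-20 - 49)*(-29) = -69*(-29) = 2001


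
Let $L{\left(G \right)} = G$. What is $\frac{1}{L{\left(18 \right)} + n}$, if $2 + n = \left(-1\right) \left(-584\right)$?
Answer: $\frac{1}{600} \approx 0.0016667$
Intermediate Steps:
$n = 582$ ($n = -2 - -584 = -2 + 584 = 582$)
$\frac{1}{L{\left(18 \right)} + n} = \frac{1}{18 + 582} = \frac{1}{600}$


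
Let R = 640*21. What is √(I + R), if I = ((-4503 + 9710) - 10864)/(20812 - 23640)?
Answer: √26875881739/1414 ≈ 115.94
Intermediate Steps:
R = 13440
I = 5657/2828 (I = (5207 - 10864)/(-2828) = -5657*(-1/2828) = 5657/2828 ≈ 2.0004)
√(I + R) = √(5657/2828 + 13440) = √(38013977/2828) = √26875881739/1414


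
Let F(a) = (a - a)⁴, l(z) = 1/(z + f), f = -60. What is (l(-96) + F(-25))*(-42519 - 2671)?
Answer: 22595/78 ≈ 289.68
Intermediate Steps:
l(z) = 1/(-60 + z) (l(z) = 1/(z - 60) = 1/(-60 + z))
F(a) = 0 (F(a) = 0⁴ = 0)
(l(-96) + F(-25))*(-42519 - 2671) = (1/(-60 - 96) + 0)*(-42519 - 2671) = (1/(-156) + 0)*(-45190) = (-1/156 + 0)*(-45190) = -1/156*(-45190) = 22595/78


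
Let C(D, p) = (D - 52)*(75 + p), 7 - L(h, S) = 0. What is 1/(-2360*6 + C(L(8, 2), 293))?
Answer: -1/30720 ≈ -3.2552e-5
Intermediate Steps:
L(h, S) = 7 (L(h, S) = 7 - 1*0 = 7 + 0 = 7)
C(D, p) = (-52 + D)*(75 + p)
1/(-2360*6 + C(L(8, 2), 293)) = 1/(-2360*6 + (-3900 - 52*293 + 75*7 + 7*293)) = 1/(-14160 + (-3900 - 15236 + 525 + 2051)) = 1/(-14160 - 16560) = 1/(-30720) = -1/30720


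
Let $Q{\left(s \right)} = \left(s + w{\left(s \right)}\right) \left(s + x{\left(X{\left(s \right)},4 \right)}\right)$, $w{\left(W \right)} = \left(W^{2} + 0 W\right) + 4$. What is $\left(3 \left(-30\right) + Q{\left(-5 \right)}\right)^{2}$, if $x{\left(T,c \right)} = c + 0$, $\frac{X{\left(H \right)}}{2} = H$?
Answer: $12996$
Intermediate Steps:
$X{\left(H \right)} = 2 H$
$x{\left(T,c \right)} = c$
$w{\left(W \right)} = 4 + W^{2}$ ($w{\left(W \right)} = \left(W^{2} + 0\right) + 4 = W^{2} + 4 = 4 + W^{2}$)
$Q{\left(s \right)} = \left(4 + s\right) \left(4 + s + s^{2}\right)$ ($Q{\left(s \right)} = \left(s + \left(4 + s^{2}\right)\right) \left(s + 4\right) = \left(4 + s + s^{2}\right) \left(4 + s\right) = \left(4 + s\right) \left(4 + s + s^{2}\right)$)
$\left(3 \left(-30\right) + Q{\left(-5 \right)}\right)^{2} = \left(3 \left(-30\right) + \left(16 + \left(-5\right)^{3} + 5 \left(-5\right)^{2} + 8 \left(-5\right)\right)\right)^{2} = \left(-90 + \left(16 - 125 + 5 \cdot 25 - 40\right)\right)^{2} = \left(-90 + \left(16 - 125 + 125 - 40\right)\right)^{2} = \left(-90 - 24\right)^{2} = \left(-114\right)^{2} = 12996$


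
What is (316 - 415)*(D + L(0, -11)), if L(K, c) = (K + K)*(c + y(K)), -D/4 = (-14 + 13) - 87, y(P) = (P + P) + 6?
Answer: -34848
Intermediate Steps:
y(P) = 6 + 2*P (y(P) = 2*P + 6 = 6 + 2*P)
D = 352 (D = -4*((-14 + 13) - 87) = -4*(-1 - 87) = -4*(-88) = 352)
L(K, c) = 2*K*(6 + c + 2*K) (L(K, c) = (K + K)*(c + (6 + 2*K)) = (2*K)*(6 + c + 2*K) = 2*K*(6 + c + 2*K))
(316 - 415)*(D + L(0, -11)) = (316 - 415)*(352 + 2*0*(6 - 11 + 2*0)) = -99*(352 + 2*0*(6 - 11 + 0)) = -99*(352 + 2*0*(-5)) = -99*(352 + 0) = -99*352 = -34848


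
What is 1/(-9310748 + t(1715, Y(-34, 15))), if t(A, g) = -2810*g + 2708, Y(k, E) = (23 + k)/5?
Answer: -1/9301858 ≈ -1.0751e-7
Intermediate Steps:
Y(k, E) = 23/5 + k/5 (Y(k, E) = (23 + k)*(⅕) = 23/5 + k/5)
t(A, g) = 2708 - 2810*g
1/(-9310748 + t(1715, Y(-34, 15))) = 1/(-9310748 + (2708 - 2810*(23/5 + (⅕)*(-34)))) = 1/(-9310748 + (2708 - 2810*(23/5 - 34/5))) = 1/(-9310748 + (2708 - 2810*(-11/5))) = 1/(-9310748 + (2708 + 6182)) = 1/(-9310748 + 8890) = 1/(-9301858) = -1/9301858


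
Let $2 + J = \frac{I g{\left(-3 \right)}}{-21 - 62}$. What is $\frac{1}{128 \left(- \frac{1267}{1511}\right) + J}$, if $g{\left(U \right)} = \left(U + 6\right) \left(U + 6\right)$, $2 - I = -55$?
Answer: $- \frac{125413}{14486577} \approx -0.0086572$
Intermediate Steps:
$I = 57$ ($I = 2 - -55 = 2 + 55 = 57$)
$g{\left(U \right)} = \left(6 + U\right)^{2}$ ($g{\left(U \right)} = \left(6 + U\right) \left(6 + U\right) = \left(6 + U\right)^{2}$)
$J = - \frac{679}{83}$ ($J = -2 + \frac{57 \left(6 - 3\right)^{2}}{-21 - 62} = -2 + \frac{57 \cdot 3^{2}}{-83} = -2 + 57 \cdot 9 \left(- \frac{1}{83}\right) = -2 + 513 \left(- \frac{1}{83}\right) = -2 - \frac{513}{83} = - \frac{679}{83} \approx -8.1807$)
$\frac{1}{128 \left(- \frac{1267}{1511}\right) + J} = \frac{1}{128 \left(- \frac{1267}{1511}\right) - \frac{679}{83}} = \frac{1}{- \frac{162176}{1511} - \frac{679}{83}} = \frac{1}{- \frac{14486577}{125413}} = - \frac{125413}{14486577}$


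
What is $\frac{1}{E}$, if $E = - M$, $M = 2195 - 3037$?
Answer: $\frac{1}{842} \approx 0.0011876$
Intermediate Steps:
$M = -842$
$E = 842$ ($E = \left(-1\right) \left(-842\right) = 842$)
$\frac{1}{E} = \frac{1}{842}$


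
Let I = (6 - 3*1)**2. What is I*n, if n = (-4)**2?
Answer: 144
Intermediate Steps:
I = 9 (I = (6 - 3)**2 = 3**2 = 9)
n = 16
I*n = 9*16 = 144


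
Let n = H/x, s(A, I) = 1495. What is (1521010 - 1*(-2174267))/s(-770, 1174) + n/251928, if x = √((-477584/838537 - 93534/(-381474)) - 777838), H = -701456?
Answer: 3695277/1495 + 613774*I*√45119585742488280699820359/1305905383777332340647 ≈ 2471.8 + 0.003157*I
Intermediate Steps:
x = I*√45119585742488280699820359/7616191989 (x = √((-477584*1/838537 - 93534*(-1/381474)) - 777838) = √((-477584/838537 + 15589/63579) - 777838) = √(-17292359843/53313343923 - 777838) = √(-41469162102738317/53313343923) = I*√45119585742488280699820359/7616191989 ≈ 881.95*I)
n = 4910192*I*√45119585742488280699820359/41469162102738317 (n = -701456*(-7*I*√45119585742488280699820359/41469162102738317) = -(-4910192)*I*√45119585742488280699820359/41469162102738317 = 4910192*I*√45119585742488280699820359/41469162102738317 ≈ 795.35*I)
(1521010 - 1*(-2174267))/s(-770, 1174) + n/251928 = (1521010 - 1*(-2174267))/1495 + (4910192*I*√45119585742488280699820359/41469162102738317)/251928 = (1521010 + 2174267)*(1/1495) + (4910192*I*√45119585742488280699820359/41469162102738317)*(1/251928) = 3695277*(1/1495) + 613774*I*√45119585742488280699820359/1305905383777332340647 = 3695277/1495 + 613774*I*√45119585742488280699820359/1305905383777332340647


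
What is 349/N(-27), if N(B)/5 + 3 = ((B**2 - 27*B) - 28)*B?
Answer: -349/193065 ≈ -0.0018077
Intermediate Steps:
N(B) = -15 + 5*B*(-28 + B**2 - 27*B) (N(B) = -15 + 5*(((B**2 - 27*B) - 28)*B) = -15 + 5*((-28 + B**2 - 27*B)*B) = -15 + 5*(B*(-28 + B**2 - 27*B)) = -15 + 5*B*(-28 + B**2 - 27*B))
349/N(-27) = 349/(-15 - 140*(-27) - 135*(-27)**2 + 5*(-27)**3) = 349/(-15 + 3780 - 135*729 + 5*(-19683)) = 349/(-15 + 3780 - 98415 - 98415) = 349/(-193065) = 349*(-1/193065) = -349/193065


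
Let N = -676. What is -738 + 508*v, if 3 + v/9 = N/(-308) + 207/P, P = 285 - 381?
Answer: -8795079/616 ≈ -14278.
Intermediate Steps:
P = -96
v = -65673/2464 (v = -27 + 9*(-676/(-308) + 207/(-96)) = -27 + 9*(-676*(-1/308) + 207*(-1/96)) = -27 + 9*(169/77 - 69/32) = -27 + 9*(95/2464) = -27 + 855/2464 = -65673/2464 ≈ -26.653)
-738 + 508*v = -738 + 508*(-65673/2464) = -738 - 8340471/616 = -8795079/616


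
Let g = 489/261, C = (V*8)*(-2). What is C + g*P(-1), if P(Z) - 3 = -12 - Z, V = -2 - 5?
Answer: 8440/87 ≈ 97.011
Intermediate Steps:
V = -7
C = 112 (C = -7*8*(-2) = -56*(-2) = 112)
P(Z) = -9 - Z (P(Z) = 3 + (-12 - Z) = -9 - Z)
g = 163/87 (g = 489*(1/261) = 163/87 ≈ 1.8736)
C + g*P(-1) = 112 + 163*(-9 - 1*(-1))/87 = 112 + 163*(-9 + 1)/87 = 112 + (163/87)*(-8) = 112 - 1304/87 = 8440/87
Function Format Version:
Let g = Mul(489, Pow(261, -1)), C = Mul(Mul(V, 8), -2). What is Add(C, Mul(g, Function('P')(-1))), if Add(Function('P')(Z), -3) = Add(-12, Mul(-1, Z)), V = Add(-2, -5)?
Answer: Rational(8440, 87) ≈ 97.011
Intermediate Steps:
V = -7
C = 112 (C = Mul(Mul(-7, 8), -2) = Mul(-56, -2) = 112)
Function('P')(Z) = Add(-9, Mul(-1, Z)) (Function('P')(Z) = Add(3, Add(-12, Mul(-1, Z))) = Add(-9, Mul(-1, Z)))
g = Rational(163, 87) (g = Mul(489, Rational(1, 261)) = Rational(163, 87) ≈ 1.8736)
Add(C, Mul(g, Function('P')(-1))) = Add(112, Mul(Rational(163, 87), Add(-9, Mul(-1, -1)))) = Add(112, Mul(Rational(163, 87), Add(-9, 1))) = Add(112, Mul(Rational(163, 87), -8)) = Add(112, Rational(-1304, 87)) = Rational(8440, 87)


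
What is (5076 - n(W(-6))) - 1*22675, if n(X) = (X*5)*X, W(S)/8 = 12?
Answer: -63679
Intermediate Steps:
W(S) = 96 (W(S) = 8*12 = 96)
n(X) = 5*X² (n(X) = (5*X)*X = 5*X²)
(5076 - n(W(-6))) - 1*22675 = (5076 - 5*96²) - 1*22675 = (5076 - 5*9216) - 22675 = (5076 - 1*46080) - 22675 = (5076 - 46080) - 22675 = -41004 - 22675 = -63679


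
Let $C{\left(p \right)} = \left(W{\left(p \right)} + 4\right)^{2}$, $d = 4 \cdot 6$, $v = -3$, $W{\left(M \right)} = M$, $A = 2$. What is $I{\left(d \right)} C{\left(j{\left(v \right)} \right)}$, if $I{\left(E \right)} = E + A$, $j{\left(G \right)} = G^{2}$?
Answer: $4394$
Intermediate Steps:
$d = 24$
$I{\left(E \right)} = 2 + E$ ($I{\left(E \right)} = E + 2 = 2 + E$)
$C{\left(p \right)} = \left(4 + p\right)^{2}$ ($C{\left(p \right)} = \left(p + 4\right)^{2} = \left(4 + p\right)^{2}$)
$I{\left(d \right)} C{\left(j{\left(v \right)} \right)} = \left(2 + 24\right) \left(4 + \left(-3\right)^{2}\right)^{2} = 26 \left(4 + 9\right)^{2} = 26 \cdot 13^{2} = 26 \cdot 169 = 4394$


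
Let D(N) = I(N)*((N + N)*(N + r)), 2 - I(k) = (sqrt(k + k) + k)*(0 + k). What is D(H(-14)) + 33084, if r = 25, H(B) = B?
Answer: 92836 - 8624*I*sqrt(7) ≈ 92836.0 - 22817.0*I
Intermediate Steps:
I(k) = 2 - k*(k + sqrt(2)*sqrt(k)) (I(k) = 2 - (sqrt(k + k) + k)*(0 + k) = 2 - (sqrt(2*k) + k)*k = 2 - (sqrt(2)*sqrt(k) + k)*k = 2 - (k + sqrt(2)*sqrt(k))*k = 2 - k*(k + sqrt(2)*sqrt(k)))
D(N) = 2*N*(25 + N)*(2 - N**2 - sqrt(2)*N**(3/2)) (D(N) = (2 - N**2 - sqrt(2)*N**(3/2))*((N + N)*(N + 25)) = (2 - N**2 - sqrt(2)*N**(3/2))*((2*N)*(25 + N)) = (2 - N**2 - sqrt(2)*N**(3/2))*(2*N*(25 + N)) = 2*N*(25 + N)*(2 - N**2 - sqrt(2)*N**(3/2)))
D(H(-14)) + 33084 = -2*(-14)*(25 - 14)*(-2 + (-14)**2 + sqrt(2)*(-14)**(3/2)) + 33084 = -2*(-14)*11*(-2 + 196 + sqrt(2)*(-14*I*sqrt(14))) + 33084 = -2*(-14)*11*(-2 + 196 - 28*I*sqrt(7)) + 33084 = -2*(-14)*11*(194 - 28*I*sqrt(7)) + 33084 = (59752 - 8624*I*sqrt(7)) + 33084 = 92836 - 8624*I*sqrt(7)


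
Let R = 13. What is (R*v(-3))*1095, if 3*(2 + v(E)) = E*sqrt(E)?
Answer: -28470 - 14235*I*sqrt(3) ≈ -28470.0 - 24656.0*I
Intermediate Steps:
v(E) = -2 + E**(3/2)/3 (v(E) = -2 + (E*sqrt(E))/3 = -2 + E**(3/2)/3)
(R*v(-3))*1095 = (13*(-2 + (-3)**(3/2)/3))*1095 = (13*(-2 + (-3*I*sqrt(3))/3))*1095 = (13*(-2 - I*sqrt(3)))*1095 = (-26 - 13*I*sqrt(3))*1095 = -28470 - 14235*I*sqrt(3)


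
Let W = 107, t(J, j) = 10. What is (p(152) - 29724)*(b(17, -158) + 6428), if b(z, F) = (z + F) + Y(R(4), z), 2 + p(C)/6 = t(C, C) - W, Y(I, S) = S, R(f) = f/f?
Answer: -191124672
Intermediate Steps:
R(f) = 1
p(C) = -594 (p(C) = -12 + 6*(10 - 1*107) = -12 + 6*(10 - 107) = -12 + 6*(-97) = -12 - 582 = -594)
b(z, F) = F + 2*z (b(z, F) = (z + F) + z = (F + z) + z = F + 2*z)
(p(152) - 29724)*(b(17, -158) + 6428) = (-594 - 29724)*((-158 + 2*17) + 6428) = -30318*((-158 + 34) + 6428) = -30318*(-124 + 6428) = -30318*6304 = -191124672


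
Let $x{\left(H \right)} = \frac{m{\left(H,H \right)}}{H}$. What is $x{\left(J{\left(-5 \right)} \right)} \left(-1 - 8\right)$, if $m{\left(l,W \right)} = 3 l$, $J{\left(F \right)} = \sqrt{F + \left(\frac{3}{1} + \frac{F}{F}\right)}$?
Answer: $-27$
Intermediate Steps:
$J{\left(F \right)} = \sqrt{4 + F}$ ($J{\left(F \right)} = \sqrt{F + \left(3 \cdot 1 + 1\right)} = \sqrt{F + \left(3 + 1\right)} = \sqrt{F + 4} = \sqrt{4 + F}$)
$x{\left(H \right)} = 3$ ($x{\left(H \right)} = \frac{3 H}{H} = 3$)
$x{\left(J{\left(-5 \right)} \right)} \left(-1 - 8\right) = 3 \left(-1 - 8\right) = 3 \left(-9\right) = -27$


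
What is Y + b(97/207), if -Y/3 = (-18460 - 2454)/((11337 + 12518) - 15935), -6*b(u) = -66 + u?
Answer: 5148899/273240 ≈ 18.844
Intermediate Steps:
b(u) = 11 - u/6 (b(u) = -(-66 + u)/6 = 11 - u/6)
Y = 10457/1320 (Y = -3*(-18460 - 2454)/((11337 + 12518) - 15935) = -(-62742)/(23855 - 15935) = -(-62742)/7920 = -3*(-10457/3960) = 10457/1320 ≈ 7.9220)
Y + b(97/207) = 10457/1320 + (11 - 97/(6*207)) = 10457/1320 + (11 - ⅙*97/207) = 10457/1320 + (11 - 97/1242) = 10457/1320 + 13565/1242 = 5148899/273240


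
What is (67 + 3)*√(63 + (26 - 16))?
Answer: 70*√73 ≈ 598.08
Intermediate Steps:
(67 + 3)*√(63 + (26 - 16)) = 70*√(63 + 10) = 70*√73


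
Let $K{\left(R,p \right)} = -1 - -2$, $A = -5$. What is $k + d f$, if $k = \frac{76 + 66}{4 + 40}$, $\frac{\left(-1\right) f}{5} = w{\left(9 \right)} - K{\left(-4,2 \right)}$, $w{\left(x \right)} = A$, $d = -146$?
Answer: $- \frac{96289}{22} \approx -4376.8$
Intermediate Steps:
$w{\left(x \right)} = -5$
$K{\left(R,p \right)} = 1$ ($K{\left(R,p \right)} = -1 + 2 = 1$)
$f = 30$ ($f = - 5 \left(-5 - 1\right) = \left(-5\right) \left(-6\right) = 30$)
$k = \frac{71}{22}$ ($k = \frac{142}{44} = 142 \cdot \frac{1}{44} = \frac{71}{22} \approx 3.2273$)
$k + d f = \frac{71}{22} - 4380 = - \frac{96289}{22}$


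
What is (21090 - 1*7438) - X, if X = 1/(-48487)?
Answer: 661944525/48487 ≈ 13652.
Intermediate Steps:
X = -1/48487 ≈ -2.0624e-5
(21090 - 1*7438) - X = (21090 - 1*7438) - 1*(-1/48487) = (21090 - 7438) + 1/48487 = 13652 + 1/48487 = 661944525/48487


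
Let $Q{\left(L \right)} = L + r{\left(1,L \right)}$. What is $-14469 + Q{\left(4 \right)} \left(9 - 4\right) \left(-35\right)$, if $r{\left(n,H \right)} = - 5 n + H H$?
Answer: $-17094$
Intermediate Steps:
$r{\left(n,H \right)} = H^{2} - 5 n$ ($r{\left(n,H \right)} = - 5 n + H^{2} = H^{2} - 5 n$)
$Q{\left(L \right)} = -5 + L + L^{2}$ ($Q{\left(L \right)} = L + \left(L^{2} - 5\right) = L + \left(-5 + L^{2}\right) = -5 + L + L^{2}$)
$-14469 + Q{\left(4 \right)} \left(9 - 4\right) \left(-35\right) = -14469 + \left(-5 + 4 + 4^{2}\right) \left(9 - 4\right) \left(-35\right) = -14469 + \left(-5 + 4 + 16\right) 5 \left(-35\right) = -14469 + 15 \cdot 5 \left(-35\right) = -14469 + 75 \left(-35\right) = -14469 - 2625 = -17094$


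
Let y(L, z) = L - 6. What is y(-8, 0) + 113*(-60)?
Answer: -6794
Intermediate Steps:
y(L, z) = -6 + L
y(-8, 0) + 113*(-60) = (-6 - 8) + 113*(-60) = -14 - 6780 = -6794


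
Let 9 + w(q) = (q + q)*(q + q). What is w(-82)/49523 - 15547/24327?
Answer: -115854032/1204746021 ≈ -0.096165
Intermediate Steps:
w(q) = -9 + 4*q² (w(q) = -9 + (q + q)*(q + q) = -9 + (2*q)*(2*q) = -9 + 4*q²)
w(-82)/49523 - 15547/24327 = (-9 + 4*(-82)²)/49523 - 15547/24327 = (-9 + 4*6724)*(1/49523) - 15547*1/24327 = (-9 + 26896)*(1/49523) - 15547/24327 = 26887*(1/49523) - 15547/24327 = 26887/49523 - 15547/24327 = -115854032/1204746021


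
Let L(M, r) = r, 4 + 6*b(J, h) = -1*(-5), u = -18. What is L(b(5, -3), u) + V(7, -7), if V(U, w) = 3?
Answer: -15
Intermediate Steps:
b(J, h) = ⅙ (b(J, h) = -⅔ + (-1*(-5))/6 = -⅔ + (⅙)*5 = -⅔ + ⅚ = ⅙)
L(b(5, -3), u) + V(7, -7) = -18 + 3 = -15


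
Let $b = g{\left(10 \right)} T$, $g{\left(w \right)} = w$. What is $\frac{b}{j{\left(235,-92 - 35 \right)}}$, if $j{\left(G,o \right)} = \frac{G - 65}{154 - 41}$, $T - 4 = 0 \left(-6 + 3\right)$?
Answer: $\frac{452}{17} \approx 26.588$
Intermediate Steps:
$T = 4$ ($T = 4 + 0 \left(-6 + 3\right) = 4 + 0 \left(-3\right) = 4 + 0 = 4$)
$j{\left(G,o \right)} = - \frac{65}{113} + \frac{G}{113}$ ($j{\left(G,o \right)} = \frac{-65 + G}{113} = \left(-65 + G\right) \frac{1}{113} = - \frac{65}{113} + \frac{G}{113}$)
$b = 40$ ($b = 10 \cdot 4 = 40$)
$\frac{b}{j{\left(235,-92 - 35 \right)}} = \frac{40}{- \frac{65}{113} + \frac{1}{113} \cdot 235} = \frac{40}{- \frac{65}{113} + \frac{235}{113}} = \frac{40}{\frac{170}{113}} = 40 \cdot \frac{113}{170} = \frac{452}{17}$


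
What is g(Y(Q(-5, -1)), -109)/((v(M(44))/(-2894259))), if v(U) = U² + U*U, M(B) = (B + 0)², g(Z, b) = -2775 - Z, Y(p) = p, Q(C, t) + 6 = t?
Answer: 500706807/468512 ≈ 1068.7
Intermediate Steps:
Q(C, t) = -6 + t
M(B) = B²
v(U) = 2*U² (v(U) = U² + U² = 2*U²)
g(Y(Q(-5, -1)), -109)/((v(M(44))/(-2894259))) = (-2775 - (-6 - 1))/(((2*(44²)²)/(-2894259))) = (-2775 - 1*(-7))/(((2*1936²)*(-1/2894259))) = (-2775 + 7)/(((2*3748096)*(-1/2894259))) = -2768/(7496192*(-1/2894259)) = -2768/(-7496192/2894259) = -2768*(-2894259/7496192) = 500706807/468512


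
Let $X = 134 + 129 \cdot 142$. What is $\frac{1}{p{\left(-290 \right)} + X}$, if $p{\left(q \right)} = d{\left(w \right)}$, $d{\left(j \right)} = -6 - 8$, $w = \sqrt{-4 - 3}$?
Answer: $\frac{1}{18438} \approx 5.4236 \cdot 10^{-5}$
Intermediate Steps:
$w = i \sqrt{7}$ ($w = \sqrt{-7} = i \sqrt{7} \approx 2.6458 i$)
$d{\left(j \right)} = -14$
$p{\left(q \right)} = -14$
$X = 18452$ ($X = 134 + 18318 = 18452$)
$\frac{1}{p{\left(-290 \right)} + X} = \frac{1}{-14 + 18452} = \frac{1}{18438}$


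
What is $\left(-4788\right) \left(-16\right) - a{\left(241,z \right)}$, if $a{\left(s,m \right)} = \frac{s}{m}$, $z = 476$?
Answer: $\frac{36465167}{476} \approx 76608.0$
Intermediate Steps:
$\left(-4788\right) \left(-16\right) - a{\left(241,z \right)} = \left(-4788\right) \left(-16\right) - \frac{241}{476} = 76608 - 241 \cdot \frac{1}{476} = 76608 - \frac{241}{476} = \frac{36465167}{476}$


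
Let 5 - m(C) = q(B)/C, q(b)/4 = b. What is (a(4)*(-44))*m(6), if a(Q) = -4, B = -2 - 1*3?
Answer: 4400/3 ≈ 1466.7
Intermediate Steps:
B = -5 (B = -2 - 3 = -5)
q(b) = 4*b
m(C) = 5 + 20/C (m(C) = 5 - 4*(-5)/C = 5 - (-20)/C = 5 + 20/C)
(a(4)*(-44))*m(6) = (-4*(-44))*(5 + 20/6) = 176*(5 + 20*(1/6)) = 176*(5 + 10/3) = 176*(25/3) = 4400/3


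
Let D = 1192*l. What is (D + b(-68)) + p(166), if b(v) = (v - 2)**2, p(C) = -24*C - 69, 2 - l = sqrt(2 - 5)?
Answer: 3231 - 1192*I*sqrt(3) ≈ 3231.0 - 2064.6*I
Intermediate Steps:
l = 2 - I*sqrt(3) (l = 2 - sqrt(2 - 5) = 2 - sqrt(-3) = 2 - I*sqrt(3) ≈ 2.0 - 1.732*I)
p(C) = -69 - 24*C
b(v) = (-2 + v)**2
D = 2384 - 1192*I*sqrt(3) (D = 1192*(2 - I*sqrt(3)) = 2384 - 1192*I*sqrt(3) ≈ 2384.0 - 2064.6*I)
(D + b(-68)) + p(166) = ((2384 - 1192*I*sqrt(3)) + (-2 - 68)**2) + (-69 - 24*166) = ((2384 - 1192*I*sqrt(3)) + (-70)**2) + (-69 - 3984) = ((2384 - 1192*I*sqrt(3)) + 4900) - 4053 = (7284 - 1192*I*sqrt(3)) - 4053 = 3231 - 1192*I*sqrt(3)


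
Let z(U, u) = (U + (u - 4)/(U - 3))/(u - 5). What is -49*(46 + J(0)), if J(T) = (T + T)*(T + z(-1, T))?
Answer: -2254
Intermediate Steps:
z(U, u) = (U + (-4 + u)/(-3 + U))/(-5 + u)
J(T) = 2*T*(T + T/(20 - 4*T)) (J(T) = (T + T)*(T + (-4 + T + (-1)² - 3*(-1))/(15 - 5*(-1) - 3*T - T)) = (2*T)*(T + (-4 + T + 1 + 3)/(15 + 5 - 3*T - T)) = (2*T)*(T + T/(20 - 4*T)) = 2*T*(T + T/(20 - 4*T)))
-49*(46 + J(0)) = -49*(46 + (½)*0²*(-21 + 4*0)/(-5 + 0)) = -49*(46 + (½)*0*(-21 + 0)/(-5)) = -49*(46 + (½)*0*(-⅕)*(-21)) = -49*(46 + 0) = -49*46 = -2254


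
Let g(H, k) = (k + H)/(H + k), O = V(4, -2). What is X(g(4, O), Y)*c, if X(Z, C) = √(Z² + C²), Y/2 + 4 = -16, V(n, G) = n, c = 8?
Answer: 8*√1601 ≈ 320.10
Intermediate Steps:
Y = -40 (Y = -8 + 2*(-16) = -8 - 32 = -40)
O = 4
g(H, k) = 1 (g(H, k) = (H + k)/(H + k) = 1)
X(Z, C) = √(C² + Z²)
X(g(4, O), Y)*c = √((-40)² + 1²)*8 = √(1600 + 1)*8 = √1601*8 = 8*√1601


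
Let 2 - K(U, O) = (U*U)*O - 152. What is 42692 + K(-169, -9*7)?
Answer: 1842189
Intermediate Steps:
K(U, O) = 154 - O*U**2 (K(U, O) = 2 - ((U*U)*O - 152) = 2 - (U**2*O - 152) = 2 - (O*U**2 - 152) = 2 - (-152 + O*U**2) = 2 + (152 - O*U**2) = 154 - O*U**2)
42692 + K(-169, -9*7) = 42692 + (154 - 1*(-9*7)*(-169)**2) = 42692 + (154 - 1*(-63)*28561) = 42692 + (154 + 1799343) = 42692 + 1799497 = 1842189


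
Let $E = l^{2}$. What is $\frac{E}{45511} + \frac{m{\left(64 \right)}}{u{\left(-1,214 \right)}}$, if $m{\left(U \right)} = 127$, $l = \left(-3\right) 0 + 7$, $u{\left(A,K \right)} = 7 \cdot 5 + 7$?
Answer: $\frac{5781955}{1911462} \approx 3.0249$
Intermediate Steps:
$u{\left(A,K \right)} = 42$ ($u{\left(A,K \right)} = 35 + 7 = 42$)
$l = 7$ ($l = 0 + 7 = 7$)
$E = 49$ ($E = 7^{2} = 49$)
$\frac{E}{45511} + \frac{m{\left(64 \right)}}{u{\left(-1,214 \right)}} = \frac{49}{45511} + \frac{127}{42} = \frac{5781955}{1911462}$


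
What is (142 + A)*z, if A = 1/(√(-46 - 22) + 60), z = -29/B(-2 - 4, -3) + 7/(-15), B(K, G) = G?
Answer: 5990534/4585 - 23*I*√17/4585 ≈ 1306.6 - 0.020683*I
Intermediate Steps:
z = 46/5 (z = -29/(-3) + 7/(-15) = -29*(-⅓) + 7*(-1/15) = 29/3 - 7/15 = 46/5 ≈ 9.2000)
A = 1/(60 + 2*I*√17) (A = 1/(√(-68) + 60) = 1/(2*I*√17 + 60) = 1/(60 + 2*I*√17) ≈ 0.016358 - 0.0022481*I)
(142 + A)*z = (142 + (15/917 - I*√17/1834))*(46/5) = (130229/917 - I*√17/1834)*(46/5) = 5990534/4585 - 23*I*√17/4585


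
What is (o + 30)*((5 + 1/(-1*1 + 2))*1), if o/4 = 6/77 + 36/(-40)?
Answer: 61704/385 ≈ 160.27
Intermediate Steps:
o = -1266/385 (o = 4*(6/77 + 36/(-40)) = 4*(6*(1/77) + 36*(-1/40)) = 4*(6/77 - 9/10) = 4*(-633/770) = -1266/385 ≈ -3.2883)
(o + 30)*((5 + 1/(-1*1 + 2))*1) = (-1266/385 + 30)*((5 + 1/(-1*1 + 2))*1) = 10284*((5 + 1/(-1 + 2))*1)/385 = 10284*((5 + 1/1)*1)/385 = 10284*((5 + 1)*1)/385 = 10284*(6*1)/385 = (10284/385)*6 = 61704/385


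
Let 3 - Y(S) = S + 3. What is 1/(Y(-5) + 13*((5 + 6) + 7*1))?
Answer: 1/239 ≈ 0.0041841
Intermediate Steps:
Y(S) = -S (Y(S) = 3 - (S + 3) = 3 - (3 + S) = 3 + (-3 - S) = -S)
1/(Y(-5) + 13*((5 + 6) + 7*1)) = 1/(-1*(-5) + 13*((5 + 6) + 7*1)) = 1/(5 + 13*(11 + 7)) = 1/(5 + 13*18) = 1/(5 + 234) = 1/239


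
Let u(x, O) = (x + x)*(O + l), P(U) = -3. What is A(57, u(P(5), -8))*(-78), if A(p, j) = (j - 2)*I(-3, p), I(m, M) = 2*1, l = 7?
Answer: -624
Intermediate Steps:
I(m, M) = 2
u(x, O) = 2*x*(7 + O) (u(x, O) = (x + x)*(O + 7) = (2*x)*(7 + O) = 2*x*(7 + O))
A(p, j) = -4 + 2*j (A(p, j) = (j - 2)*2 = (-2 + j)*2 = -4 + 2*j)
A(57, u(P(5), -8))*(-78) = (-4 + 2*(2*(-3)*(7 - 8)))*(-78) = (-4 + 2*(2*(-3)*(-1)))*(-78) = (-4 + 2*6)*(-78) = (-4 + 12)*(-78) = 8*(-78) = -624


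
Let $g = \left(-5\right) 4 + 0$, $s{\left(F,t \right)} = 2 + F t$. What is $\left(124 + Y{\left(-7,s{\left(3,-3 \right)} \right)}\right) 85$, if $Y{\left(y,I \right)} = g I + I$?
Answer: $21845$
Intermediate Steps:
$g = -20$ ($g = -20 + 0 = -20$)
$Y{\left(y,I \right)} = - 19 I$ ($Y{\left(y,I \right)} = - 20 I + I = - 19 I$)
$\left(124 + Y{\left(-7,s{\left(3,-3 \right)} \right)}\right) 85 = \left(124 - 19 \left(2 + 3 \left(-3\right)\right)\right) 85 = \left(124 - 19 \left(2 - 9\right)\right) 85 = \left(124 - -133\right) 85 = \left(124 + 133\right) 85 = 257 \cdot 85 = 21845$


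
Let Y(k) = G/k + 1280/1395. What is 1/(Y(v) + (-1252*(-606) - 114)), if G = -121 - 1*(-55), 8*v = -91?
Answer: 25389/19260215230 ≈ 1.3182e-6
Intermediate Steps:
v = -91/8 (v = (⅛)*(-91) = -91/8 ≈ -11.375)
G = -66 (G = -121 + 55 = -66)
Y(k) = 256/279 - 66/k (Y(k) = -66/k + 1280/1395 = -66/k + 1280*(1/1395) = -66/k + 256/279 = 256/279 - 66/k)
1/(Y(v) + (-1252*(-606) - 114)) = 1/((256/279 - 66/(-91/8)) + (-1252*(-606) - 114)) = 1/((256/279 - 66*(-8/91)) + (758712 - 114)) = 1/((256/279 + 528/91) + 758598) = 1/(170608/25389 + 758598) = 1/(19260215230/25389) = 25389/19260215230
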